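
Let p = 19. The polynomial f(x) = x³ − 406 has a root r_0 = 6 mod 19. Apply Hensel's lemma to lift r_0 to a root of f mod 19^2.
r_1 = 215 (mod 361)

Hensel: r_{i+1} = r_i − f(r_i)/f′(r_i) mod 19^{i+2}, where f′(x) = 3x². Iterate:
  r_0 = 6 (mod 19)
  r_1 = 215 (mod 361)
Final: r = 215 with f(r) ≡ 0 mod 19^2.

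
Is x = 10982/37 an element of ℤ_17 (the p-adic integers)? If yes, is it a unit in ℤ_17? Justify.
x ∈ ℤ_17 but not a unit; v_17(x) = 2 > 0

ℤ_17 = {x ∈ ℚ_17 : v_17(x) ≥ 0} and ℤ_17^× = {x ∈ ℤ_17 : v_17(x) = 0}. Here v_17(10982/37) = v_17(num) − v_17(den) = 2; compare against these criteria.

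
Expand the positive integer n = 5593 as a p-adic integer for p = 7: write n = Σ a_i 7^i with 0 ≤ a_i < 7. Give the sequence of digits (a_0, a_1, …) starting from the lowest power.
(a_0, a_1, …) = (0, 1, 2, 2, 2)

Repeated division by 7 gives the digits low-to-high: 5593 = 1·7^1 + 2·7^2 + 2·7^3 + 2·7^4. Digit sequence: (0, 1, 2, 2, 2).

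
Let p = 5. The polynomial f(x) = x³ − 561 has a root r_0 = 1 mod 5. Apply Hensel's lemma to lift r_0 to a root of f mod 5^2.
r_1 = 21 (mod 25)

Hensel: r_{i+1} = r_i − f(r_i)/f′(r_i) mod 5^{i+2}, where f′(x) = 3x². Iterate:
  r_0 = 1 (mod 5)
  r_1 = 21 (mod 25)
Final: r = 21 with f(r) ≡ 0 mod 5^2.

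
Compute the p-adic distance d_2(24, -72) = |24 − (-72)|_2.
d_2(24, -72) = 1/32

Step 1 — x − y = 24 − (-72) = 96. Step 2 — v_2(96) = 5 (factor: 96 = (2^5 · 3); the sign does not affect v_p). Step 3 — |x − y|_2 = 2^{-5} = 1/32.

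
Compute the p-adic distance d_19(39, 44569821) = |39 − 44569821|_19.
d_19(39, 44569821) = 1/2476099

Step 1 — x − y = 39 − 44569821 = -44569782. Step 2 — v_19(-44569782) = 5 (factor: -44569782 = −(19^5 · 18); the sign does not affect v_p). Step 3 — |x − y|_19 = 19^{-5} = 1/2476099.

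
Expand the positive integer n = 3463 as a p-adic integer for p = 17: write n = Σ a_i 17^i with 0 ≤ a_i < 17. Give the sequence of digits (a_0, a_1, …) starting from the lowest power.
(a_0, a_1, …) = (12, 16, 11)

Repeated division by 17 gives the digits low-to-high: 3463 = 12 + 16·17^1 + 11·17^2. Digit sequence: (12, 16, 11).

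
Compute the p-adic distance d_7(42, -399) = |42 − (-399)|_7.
d_7(42, -399) = 1/49

Step 1 — x − y = 42 − (-399) = 441. Step 2 — v_7(441) = 2 (factor: 441 = (7^2 · 9); the sign does not affect v_p). Step 3 — |x − y|_7 = 7^{-2} = 1/49.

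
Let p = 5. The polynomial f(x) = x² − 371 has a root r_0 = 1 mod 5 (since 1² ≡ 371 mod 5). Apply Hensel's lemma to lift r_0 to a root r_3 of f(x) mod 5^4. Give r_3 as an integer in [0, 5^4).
r_3 = 136 (mod 625)

Hensel's recurrence: r_{i+1} = r_i − f(r_i)·(f′(r_i))^{-1} mod 5^{i+2}, with f′(x) = 2x. Iterate:
  r_0 = 1 (mod 5)
  r_1 = 11 (mod 25)
  r_2 = 11 (mod 125)
  r_3 = 136 (mod 625)
Final: r_3 = 136, and one checks f(r_3) ≡ 0 mod 5^4.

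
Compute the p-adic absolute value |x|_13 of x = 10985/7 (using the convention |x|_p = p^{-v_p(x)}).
|10985/7|_13 = 1/2197

Step 1 — compute v_13(x) by factoring powers of 13 out of the numerator and denominator: v_13(10985/7) = 3. Step 2 — apply |x|_p = p^{-v_p(x)} = 13^{-3} = 1/2197.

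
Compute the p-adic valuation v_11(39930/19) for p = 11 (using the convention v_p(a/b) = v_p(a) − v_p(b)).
v_11(39930/19) = 3

Factor powers of 11 from the numerator and denominator of the reduced fraction: 39930 = 11^3 · 30 and 19 = 11^0 · 19. Apply v_p(a/b) = v_p(a) − v_p(b): v_11(39930/19) = 3 − 0 = 3.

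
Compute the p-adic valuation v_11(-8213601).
v_11(-8213601) = 5

v_11(n) is the largest exponent k such that 11^k divides n. Factor out: -8213601 = -11^5 · 51. (Sign doesn't affect v_p.) So v_11(-8213601) = 5.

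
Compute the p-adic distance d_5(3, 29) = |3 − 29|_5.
d_5(3, 29) = 1

Step 1 — x − y = 3 − 29 = -26. Step 2 — v_5(-26) = 0 (factor: -26 = −(5^0 · 26); the sign does not affect v_p). Step 3 — |x − y|_5 = 5^{0} = 1.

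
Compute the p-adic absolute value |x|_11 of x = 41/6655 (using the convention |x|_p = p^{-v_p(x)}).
|41/6655|_11 = 1331

Step 1 — compute v_11(x) by factoring powers of 11 out of the numerator and denominator: v_11(41/6655) = -3. Step 2 — apply |x|_p = p^{-v_p(x)} = 11^{3} = 1331.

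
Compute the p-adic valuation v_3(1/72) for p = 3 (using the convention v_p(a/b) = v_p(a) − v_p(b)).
v_3(1/72) = -2

Factor powers of 3 from the numerator and denominator of the reduced fraction: 1 = 3^0 · 1 and 72 = 3^2 · 8. Apply v_p(a/b) = v_p(a) − v_p(b): v_3(1/72) = 0 − 2 = -2.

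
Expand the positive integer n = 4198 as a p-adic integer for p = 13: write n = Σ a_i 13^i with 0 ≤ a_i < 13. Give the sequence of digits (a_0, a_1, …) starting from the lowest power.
(a_0, a_1, …) = (12, 10, 11, 1)

Repeated division by 13 gives the digits low-to-high: 4198 = 12 + 10·13^1 + 11·13^2 + 1·13^3. Digit sequence: (12, 10, 11, 1).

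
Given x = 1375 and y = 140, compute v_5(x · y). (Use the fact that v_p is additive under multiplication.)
v_5(192500) = 4

v_p(x) = 3 (factor: 1375 = 5^3 · 11); v_p(y) = 1 (factor: 140 = 5^1 · 28). Additivity: v_p(xy) = v_p(x) + v_p(y) = 3 + 1 = 4. (Direct check: xy = 192500 = 5^4 · (308).)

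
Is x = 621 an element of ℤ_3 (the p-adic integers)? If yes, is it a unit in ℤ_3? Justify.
x ∈ ℤ_3 but not a unit; v_3(x) = 3 > 0

ℤ_3 = {x ∈ ℚ_3 : v_3(x) ≥ 0} and ℤ_3^× = {x ∈ ℤ_3 : v_3(x) = 0}. Here v_3(621) = v_3(num) − v_3(den) = 3; compare against these criteria.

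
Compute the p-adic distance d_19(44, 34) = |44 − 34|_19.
d_19(44, 34) = 1

Step 1 — x − y = 44 − 34 = 10. Step 2 — v_19(10) = 0 (factor: 10 = (19^0 · 10); the sign does not affect v_p). Step 3 — |x − y|_19 = 19^{0} = 1.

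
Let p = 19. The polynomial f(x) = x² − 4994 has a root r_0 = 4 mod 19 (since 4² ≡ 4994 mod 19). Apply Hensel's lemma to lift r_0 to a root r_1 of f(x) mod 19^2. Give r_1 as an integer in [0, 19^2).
r_1 = 175 (mod 361)

Hensel's recurrence: r_{i+1} = r_i − f(r_i)·(f′(r_i))^{-1} mod 19^{i+2}, with f′(x) = 2x. Iterate:
  r_0 = 4 (mod 19)
  r_1 = 175 (mod 361)
Final: r_1 = 175, and one checks f(r_1) ≡ 0 mod 19^2.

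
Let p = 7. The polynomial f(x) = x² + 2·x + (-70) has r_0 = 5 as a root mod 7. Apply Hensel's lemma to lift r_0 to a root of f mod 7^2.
r_1 = 12 (mod 49)

Hensel: r_{i+1} = r_i − f(r_i)·(f′(r_i))^{-1} mod 7^{i+2}, f′(x) = 2x + 2. Iterate:
  r_0 = 5 (mod 7)
  r_1 = 12 (mod 49)
Final: r = 12 satisfies f(r) ≡ 0 mod 7^2.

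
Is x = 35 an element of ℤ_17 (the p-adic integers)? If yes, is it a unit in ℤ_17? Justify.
x ∈ ℤ_17^× (unit); v_17(x) = 0

ℤ_17 = {x ∈ ℚ_17 : v_17(x) ≥ 0} and ℤ_17^× = {x ∈ ℤ_17 : v_17(x) = 0}. Here v_17(35) = v_17(num) − v_17(den) = 0; compare against these criteria.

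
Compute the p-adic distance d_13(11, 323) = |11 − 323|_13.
d_13(11, 323) = 1/13

Step 1 — x − y = 11 − 323 = -312. Step 2 — v_13(-312) = 1 (factor: -312 = −(13^1 · 24); the sign does not affect v_p). Step 3 — |x − y|_13 = 13^{-1} = 1/13.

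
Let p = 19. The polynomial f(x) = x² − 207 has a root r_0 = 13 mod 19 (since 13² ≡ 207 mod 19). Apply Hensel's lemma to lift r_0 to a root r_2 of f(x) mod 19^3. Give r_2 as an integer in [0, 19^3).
r_2 = 3319 (mod 6859)

Hensel's recurrence: r_{i+1} = r_i − f(r_i)·(f′(r_i))^{-1} mod 19^{i+2}, with f′(x) = 2x. Iterate:
  r_0 = 13 (mod 19)
  r_1 = 70 (mod 361)
  r_2 = 3319 (mod 6859)
Final: r_2 = 3319, and one checks f(r_2) ≡ 0 mod 19^3.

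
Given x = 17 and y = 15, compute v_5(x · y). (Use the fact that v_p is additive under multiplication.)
v_5(255) = 1

v_p(x) = 0 (factor: 17 = 5^0 · 17); v_p(y) = 1 (factor: 15 = 5^1 · 3). Additivity: v_p(xy) = v_p(x) + v_p(y) = 0 + 1 = 1. (Direct check: xy = 255 = 5^1 · (51).)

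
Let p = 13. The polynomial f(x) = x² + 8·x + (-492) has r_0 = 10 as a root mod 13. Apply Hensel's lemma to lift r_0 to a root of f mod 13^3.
r_2 = 1349 (mod 2197)

Hensel: r_{i+1} = r_i − f(r_i)·(f′(r_i))^{-1} mod 13^{i+2}, f′(x) = 2x + 8. Iterate:
  r_0 = 10 (mod 13)
  r_1 = 166 (mod 169)
  r_2 = 1349 (mod 2197)
Final: r = 1349 satisfies f(r) ≡ 0 mod 13^3.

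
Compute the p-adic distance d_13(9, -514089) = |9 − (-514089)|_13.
d_13(9, -514089) = 1/28561

Step 1 — x − y = 9 − (-514089) = 514098. Step 2 — v_13(514098) = 4 (factor: 514098 = (13^4 · 18); the sign does not affect v_p). Step 3 — |x − y|_13 = 13^{-4} = 1/28561.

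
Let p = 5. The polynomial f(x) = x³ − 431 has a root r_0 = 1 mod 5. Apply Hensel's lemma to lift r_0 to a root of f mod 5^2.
r_1 = 11 (mod 25)

Hensel: r_{i+1} = r_i − f(r_i)/f′(r_i) mod 5^{i+2}, where f′(x) = 3x². Iterate:
  r_0 = 1 (mod 5)
  r_1 = 11 (mod 25)
Final: r = 11 with f(r) ≡ 0 mod 5^2.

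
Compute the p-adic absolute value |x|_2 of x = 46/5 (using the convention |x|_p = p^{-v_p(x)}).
|46/5|_2 = 1/2

Step 1 — compute v_2(x) by factoring powers of 2 out of the numerator and denominator: v_2(46/5) = 1. Step 2 — apply |x|_p = p^{-v_p(x)} = 2^{-1} = 1/2.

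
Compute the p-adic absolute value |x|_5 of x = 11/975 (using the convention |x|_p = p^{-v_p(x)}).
|11/975|_5 = 25

Step 1 — compute v_5(x) by factoring powers of 5 out of the numerator and denominator: v_5(11/975) = -2. Step 2 — apply |x|_p = p^{-v_p(x)} = 5^{2} = 25.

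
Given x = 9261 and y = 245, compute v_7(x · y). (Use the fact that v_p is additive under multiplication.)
v_7(2268945) = 5

v_p(x) = 3 (factor: 9261 = 7^3 · 27); v_p(y) = 2 (factor: 245 = 7^2 · 5). Additivity: v_p(xy) = v_p(x) + v_p(y) = 3 + 2 = 5. (Direct check: xy = 2268945 = 7^5 · (135).)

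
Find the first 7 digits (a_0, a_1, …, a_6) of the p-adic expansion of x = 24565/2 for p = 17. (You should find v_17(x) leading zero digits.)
(a_0, …, a_6) = (0, 0, 0, 11, 8, 8, 8)

v_17(24565/2) = 3, so a_0 = ... = a_2 = 0. Factor out: x = 17^3 · u with u = 5/2 a unit in ℤ_17. Expand u iteratively via a_{v+i} = u_i mod 17, u_{i+1} = (u_i − a_{v+i})/17:
  u_0 = 5/2;  a_3 = 11;  u_1 = (u_0 − 11)/17 = -1/2
  u_1 = -1/2;  a_4 = 8;  u_2 = (u_1 − 8)/17 = -1/2
  u_2 = -1/2;  a_5 = 8;  u_3 = (u_2 − 8)/17 = -1/2
  u_3 = -1/2;  a_6 = 8;  u_4 = (u_3 − 8)/17 = -1/2
Digits: (0, 0, 0, 11, 8, 8, 8).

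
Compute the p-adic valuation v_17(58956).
v_17(58956) = 3

v_17(n) is the largest exponent k such that 17^k divides n. Factor out: 58956 = 17^3 · 12. (Sign doesn't affect v_p.) So v_17(58956) = 3.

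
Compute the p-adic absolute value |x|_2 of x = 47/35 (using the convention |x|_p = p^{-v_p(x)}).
|47/35|_2 = 1

Step 1 — compute v_2(x) by factoring powers of 2 out of the numerator and denominator: v_2(47/35) = 0. Step 2 — apply |x|_p = p^{-v_p(x)} = 2^{0} = 1.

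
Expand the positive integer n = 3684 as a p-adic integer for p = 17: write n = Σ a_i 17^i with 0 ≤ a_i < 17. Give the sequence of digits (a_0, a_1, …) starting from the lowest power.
(a_0, a_1, …) = (12, 12, 12)

Repeated division by 17 gives the digits low-to-high: 3684 = 12 + 12·17^1 + 12·17^2. Digit sequence: (12, 12, 12).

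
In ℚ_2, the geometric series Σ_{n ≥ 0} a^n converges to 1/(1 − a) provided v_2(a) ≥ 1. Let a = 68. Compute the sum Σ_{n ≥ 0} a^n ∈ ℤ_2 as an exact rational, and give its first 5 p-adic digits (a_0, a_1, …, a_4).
Σ a^n = 1/(1 − a) = -1/67;  first 5 digits = (1, 0, 1, 0, 1)

v_2(a) = 2 ≥ 1, so the series converges in ℤ_2 to 1/(1 − a) = 1/(1 − 68) = -1/67. Expand this rational in ℤ_2: compute digits iteratively via d_i = x_i mod 2, x_{i+1} = (x_i − d_i)/2. The first 5 digits are (1, 0, 1, 0, 1).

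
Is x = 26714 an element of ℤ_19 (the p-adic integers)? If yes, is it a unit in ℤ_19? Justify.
x ∈ ℤ_19 but not a unit; v_19(x) = 2 > 0

ℤ_19 = {x ∈ ℚ_19 : v_19(x) ≥ 0} and ℤ_19^× = {x ∈ ℤ_19 : v_19(x) = 0}. Here v_19(26714) = v_19(num) − v_19(den) = 2; compare against these criteria.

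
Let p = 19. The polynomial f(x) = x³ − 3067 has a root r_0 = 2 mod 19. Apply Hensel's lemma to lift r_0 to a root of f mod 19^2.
r_1 = 287 (mod 361)

Hensel: r_{i+1} = r_i − f(r_i)/f′(r_i) mod 19^{i+2}, where f′(x) = 3x². Iterate:
  r_0 = 2 (mod 19)
  r_1 = 287 (mod 361)
Final: r = 287 with f(r) ≡ 0 mod 19^2.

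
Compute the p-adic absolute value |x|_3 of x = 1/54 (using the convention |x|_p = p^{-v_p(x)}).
|1/54|_3 = 27

Step 1 — compute v_3(x) by factoring powers of 3 out of the numerator and denominator: v_3(1/54) = -3. Step 2 — apply |x|_p = p^{-v_p(x)} = 3^{3} = 27.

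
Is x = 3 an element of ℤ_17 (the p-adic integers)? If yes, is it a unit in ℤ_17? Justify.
x ∈ ℤ_17^× (unit); v_17(x) = 0

ℤ_17 = {x ∈ ℚ_17 : v_17(x) ≥ 0} and ℤ_17^× = {x ∈ ℤ_17 : v_17(x) = 0}. Here v_17(3) = v_17(num) − v_17(den) = 0; compare against these criteria.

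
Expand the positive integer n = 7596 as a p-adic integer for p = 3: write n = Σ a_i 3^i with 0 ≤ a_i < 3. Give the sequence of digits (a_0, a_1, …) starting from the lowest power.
(a_0, a_1, …) = (0, 0, 1, 2, 0, 1, 1, 0, 1)

Repeated division by 3 gives the digits low-to-high: 7596 = 1·3^2 + 2·3^3 + 1·3^5 + 1·3^6 + 1·3^8. Digit sequence: (0, 0, 1, 2, 0, 1, 1, 0, 1).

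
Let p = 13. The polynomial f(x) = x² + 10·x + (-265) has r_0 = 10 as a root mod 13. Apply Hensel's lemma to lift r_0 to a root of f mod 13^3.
r_2 = 1674 (mod 2197)

Hensel: r_{i+1} = r_i − f(r_i)·(f′(r_i))^{-1} mod 13^{i+2}, f′(x) = 2x + 10. Iterate:
  r_0 = 10 (mod 13)
  r_1 = 153 (mod 169)
  r_2 = 1674 (mod 2197)
Final: r = 1674 satisfies f(r) ≡ 0 mod 13^3.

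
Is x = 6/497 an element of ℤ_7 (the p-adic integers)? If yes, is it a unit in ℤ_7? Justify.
x ∉ ℤ_7 (v_7(x) = -1 < 0)

ℤ_7 = {x ∈ ℚ_7 : v_7(x) ≥ 0} and ℤ_7^× = {x ∈ ℤ_7 : v_7(x) = 0}. Here v_7(6/497) = v_7(num) − v_7(den) = -1; compare against these criteria.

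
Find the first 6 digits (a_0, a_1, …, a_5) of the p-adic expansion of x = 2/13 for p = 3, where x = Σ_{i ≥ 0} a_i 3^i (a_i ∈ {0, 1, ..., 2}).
(a_0, …, a_5) = (2, 1, 2, 1, 1, 2)

v_3(2/13) = 0 (numerator and denominator both coprime to 3), so x ∈ ℤ_3^×. Compute digits iteratively via a_i = x_i mod 3, x_{i+1} = (x_i − a_i)/3, with x_0 = x:
  x_0 = 2/13;  a_0 = 2;  x_1 = (x_0 − 2)/3 = -8/13
  x_1 = -8/13;  a_1 = 1;  x_2 = (x_1 − 1)/3 = -7/13
  x_2 = -7/13;  a_2 = 2;  x_3 = (x_2 − 2)/3 = -11/13
  x_3 = -11/13;  a_3 = 1;  x_4 = (x_3 − 1)/3 = -8/13
  x_4 = -8/13;  a_4 = 1;  x_5 = (x_4 − 1)/3 = -7/13
  x_5 = -7/13;  a_5 = 2;  x_6 = (x_5 − 2)/3 = -11/13
Digits: (2, 1, 2, 1, 1, 2).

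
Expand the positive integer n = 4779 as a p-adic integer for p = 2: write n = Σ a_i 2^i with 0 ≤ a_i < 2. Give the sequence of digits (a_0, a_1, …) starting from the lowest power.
(a_0, a_1, …) = (1, 1, 0, 1, 0, 1, 0, 1, 0, 1, 0, 0, 1)

Repeated division by 2 gives the digits low-to-high: 4779 = 1 + 1·2^1 + 1·2^3 + 1·2^5 + 1·2^7 + 1·2^9 + 1·2^12. Digit sequence: (1, 1, 0, 1, 0, 1, 0, 1, 0, 1, 0, 0, 1).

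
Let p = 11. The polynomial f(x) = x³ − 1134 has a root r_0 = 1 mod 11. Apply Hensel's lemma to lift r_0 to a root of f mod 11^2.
r_1 = 56 (mod 121)

Hensel: r_{i+1} = r_i − f(r_i)/f′(r_i) mod 11^{i+2}, where f′(x) = 3x². Iterate:
  r_0 = 1 (mod 11)
  r_1 = 56 (mod 121)
Final: r = 56 with f(r) ≡ 0 mod 11^2.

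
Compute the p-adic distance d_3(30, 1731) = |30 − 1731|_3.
d_3(30, 1731) = 1/243

Step 1 — x − y = 30 − 1731 = -1701. Step 2 — v_3(-1701) = 5 (factor: -1701 = −(3^5 · 7); the sign does not affect v_p). Step 3 — |x − y|_3 = 3^{-5} = 1/243.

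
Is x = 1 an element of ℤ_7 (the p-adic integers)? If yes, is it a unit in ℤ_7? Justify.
x ∈ ℤ_7^× (unit); v_7(x) = 0

ℤ_7 = {x ∈ ℚ_7 : v_7(x) ≥ 0} and ℤ_7^× = {x ∈ ℤ_7 : v_7(x) = 0}. Here v_7(1) = v_7(num) − v_7(den) = 0; compare against these criteria.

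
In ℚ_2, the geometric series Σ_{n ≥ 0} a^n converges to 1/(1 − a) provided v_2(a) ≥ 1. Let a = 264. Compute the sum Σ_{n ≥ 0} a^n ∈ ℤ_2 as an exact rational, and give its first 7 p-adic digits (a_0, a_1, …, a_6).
Σ a^n = 1/(1 − a) = -1/263;  first 7 digits = (1, 0, 0, 1, 0, 0, 1)

v_2(a) = 3 ≥ 1, so the series converges in ℤ_2 to 1/(1 − a) = 1/(1 − 264) = -1/263. Expand this rational in ℤ_2: compute digits iteratively via d_i = x_i mod 2, x_{i+1} = (x_i − d_i)/2. The first 7 digits are (1, 0, 0, 1, 0, 0, 1).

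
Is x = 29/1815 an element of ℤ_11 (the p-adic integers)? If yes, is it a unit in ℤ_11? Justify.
x ∉ ℤ_11 (v_11(x) = -2 < 0)

ℤ_11 = {x ∈ ℚ_11 : v_11(x) ≥ 0} and ℤ_11^× = {x ∈ ℤ_11 : v_11(x) = 0}. Here v_11(29/1815) = v_11(num) − v_11(den) = -2; compare against these criteria.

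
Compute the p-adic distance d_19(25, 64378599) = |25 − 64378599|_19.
d_19(25, 64378599) = 1/2476099

Step 1 — x − y = 25 − 64378599 = -64378574. Step 2 — v_19(-64378574) = 5 (factor: -64378574 = −(19^5 · 26); the sign does not affect v_p). Step 3 — |x − y|_19 = 19^{-5} = 1/2476099.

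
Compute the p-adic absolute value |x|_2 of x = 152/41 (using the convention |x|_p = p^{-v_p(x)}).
|152/41|_2 = 1/8

Step 1 — compute v_2(x) by factoring powers of 2 out of the numerator and denominator: v_2(152/41) = 3. Step 2 — apply |x|_p = p^{-v_p(x)} = 2^{-3} = 1/8.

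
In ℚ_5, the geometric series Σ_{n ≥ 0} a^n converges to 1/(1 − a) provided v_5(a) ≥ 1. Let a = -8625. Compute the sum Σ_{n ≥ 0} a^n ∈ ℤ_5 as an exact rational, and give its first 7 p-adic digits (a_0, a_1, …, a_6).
Σ a^n = 1/(1 − a) = 1/8626;  first 7 digits = (1, 0, 0, 1, 1, 2, 0)

v_5(a) = 3 ≥ 1, so the series converges in ℤ_5 to 1/(1 − a) = 1/(1 − (-8625)) = 1/8626. Expand this rational in ℤ_5: compute digits iteratively via d_i = x_i mod 5, x_{i+1} = (x_i − d_i)/5. The first 7 digits are (1, 0, 0, 1, 1, 2, 0).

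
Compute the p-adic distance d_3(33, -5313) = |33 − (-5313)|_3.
d_3(33, -5313) = 1/243

Step 1 — x − y = 33 − (-5313) = 5346. Step 2 — v_3(5346) = 5 (factor: 5346 = (3^5 · 22); the sign does not affect v_p). Step 3 — |x − y|_3 = 3^{-5} = 1/243.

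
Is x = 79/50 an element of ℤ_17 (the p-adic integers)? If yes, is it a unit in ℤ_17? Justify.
x ∈ ℤ_17^× (unit); v_17(x) = 0

ℤ_17 = {x ∈ ℚ_17 : v_17(x) ≥ 0} and ℤ_17^× = {x ∈ ℤ_17 : v_17(x) = 0}. Here v_17(79/50) = v_17(num) − v_17(den) = 0; compare against these criteria.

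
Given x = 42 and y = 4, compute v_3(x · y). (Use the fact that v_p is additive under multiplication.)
v_3(168) = 1

v_p(x) = 1 (factor: 42 = 3^1 · 14); v_p(y) = 0 (factor: 4 = 3^0 · 4). Additivity: v_p(xy) = v_p(x) + v_p(y) = 1 + 0 = 1. (Direct check: xy = 168 = 3^1 · (56).)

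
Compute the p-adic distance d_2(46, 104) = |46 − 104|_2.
d_2(46, 104) = 1/2

Step 1 — x − y = 46 − 104 = -58. Step 2 — v_2(-58) = 1 (factor: -58 = −(2^1 · 29); the sign does not affect v_p). Step 3 — |x − y|_2 = 2^{-1} = 1/2.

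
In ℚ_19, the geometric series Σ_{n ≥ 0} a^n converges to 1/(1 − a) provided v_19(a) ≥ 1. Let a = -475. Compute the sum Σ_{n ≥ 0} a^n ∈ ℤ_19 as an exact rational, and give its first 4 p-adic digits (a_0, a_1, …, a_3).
Σ a^n = 1/(1 − a) = 1/476;  first 4 digits = (1, 13, 15, 6)

v_19(a) = 1 ≥ 1, so the series converges in ℤ_19 to 1/(1 − a) = 1/(1 − (-475)) = 1/476. Expand this rational in ℤ_19: compute digits iteratively via d_i = x_i mod 19, x_{i+1} = (x_i − d_i)/19. The first 4 digits are (1, 13, 15, 6).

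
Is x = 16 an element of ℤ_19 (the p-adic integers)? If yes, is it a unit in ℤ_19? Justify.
x ∈ ℤ_19^× (unit); v_19(x) = 0

ℤ_19 = {x ∈ ℚ_19 : v_19(x) ≥ 0} and ℤ_19^× = {x ∈ ℤ_19 : v_19(x) = 0}. Here v_19(16) = v_19(num) − v_19(den) = 0; compare against these criteria.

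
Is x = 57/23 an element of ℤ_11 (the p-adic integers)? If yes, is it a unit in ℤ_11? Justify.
x ∈ ℤ_11^× (unit); v_11(x) = 0

ℤ_11 = {x ∈ ℚ_11 : v_11(x) ≥ 0} and ℤ_11^× = {x ∈ ℤ_11 : v_11(x) = 0}. Here v_11(57/23) = v_11(num) − v_11(den) = 0; compare against these criteria.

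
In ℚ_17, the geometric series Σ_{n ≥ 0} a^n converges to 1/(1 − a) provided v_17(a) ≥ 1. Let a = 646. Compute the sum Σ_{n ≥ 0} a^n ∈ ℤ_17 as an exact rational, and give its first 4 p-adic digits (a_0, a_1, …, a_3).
Σ a^n = 1/(1 − a) = -1/645;  first 4 digits = (1, 4, 1, 13)

v_17(a) = 1 ≥ 1, so the series converges in ℤ_17 to 1/(1 − a) = 1/(1 − 646) = -1/645. Expand this rational in ℤ_17: compute digits iteratively via d_i = x_i mod 17, x_{i+1} = (x_i − d_i)/17. The first 4 digits are (1, 4, 1, 13).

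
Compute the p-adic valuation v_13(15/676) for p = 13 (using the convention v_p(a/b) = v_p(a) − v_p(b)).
v_13(15/676) = -2

Factor powers of 13 from the numerator and denominator of the reduced fraction: 15 = 13^0 · 15 and 676 = 13^2 · 4. Apply v_p(a/b) = v_p(a) − v_p(b): v_13(15/676) = 0 − 2 = -2.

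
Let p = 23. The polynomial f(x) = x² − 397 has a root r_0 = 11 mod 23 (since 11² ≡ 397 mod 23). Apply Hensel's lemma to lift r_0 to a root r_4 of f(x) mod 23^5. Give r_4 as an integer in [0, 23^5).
r_4 = 5386542 (mod 6436343)

Hensel's recurrence: r_{i+1} = r_i − f(r_i)·(f′(r_i))^{-1} mod 23^{i+2}, with f′(x) = 2x. Iterate:
  r_0 = 11 (mod 23)
  r_1 = 264 (mod 529)
  r_2 = 8728 (mod 12167)
  r_3 = 69563 (mod 279841)
  r_4 = 5386542 (mod 6436343)
Final: r_4 = 5386542, and one checks f(r_4) ≡ 0 mod 23^5.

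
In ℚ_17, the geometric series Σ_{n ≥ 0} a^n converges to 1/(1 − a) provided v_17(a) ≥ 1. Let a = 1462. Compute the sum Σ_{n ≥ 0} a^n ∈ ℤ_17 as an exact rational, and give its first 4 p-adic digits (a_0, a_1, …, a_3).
Σ a^n = 1/(1 − a) = -1/1461;  first 4 digits = (1, 1, 6, 11)

v_17(a) = 1 ≥ 1, so the series converges in ℤ_17 to 1/(1 − a) = 1/(1 − 1462) = -1/1461. Expand this rational in ℤ_17: compute digits iteratively via d_i = x_i mod 17, x_{i+1} = (x_i − d_i)/17. The first 4 digits are (1, 1, 6, 11).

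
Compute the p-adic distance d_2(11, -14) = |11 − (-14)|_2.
d_2(11, -14) = 1

Step 1 — x − y = 11 − (-14) = 25. Step 2 — v_2(25) = 0 (factor: 25 = (2^0 · 25); the sign does not affect v_p). Step 3 — |x − y|_2 = 2^{0} = 1.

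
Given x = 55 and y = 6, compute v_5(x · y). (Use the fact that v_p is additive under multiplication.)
v_5(330) = 1

v_p(x) = 1 (factor: 55 = 5^1 · 11); v_p(y) = 0 (factor: 6 = 5^0 · 6). Additivity: v_p(xy) = v_p(x) + v_p(y) = 1 + 0 = 1. (Direct check: xy = 330 = 5^1 · (66).)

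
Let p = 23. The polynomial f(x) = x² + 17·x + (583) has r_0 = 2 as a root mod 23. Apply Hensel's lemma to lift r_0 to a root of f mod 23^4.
r_3 = 178321 (mod 279841)

Hensel: r_{i+1} = r_i − f(r_i)·(f′(r_i))^{-1} mod 23^{i+2}, f′(x) = 2x + 17. Iterate:
  r_0 = 2 (mod 23)
  r_1 = 48 (mod 529)
  r_2 = 7983 (mod 12167)
  r_3 = 178321 (mod 279841)
Final: r = 178321 satisfies f(r) ≡ 0 mod 23^4.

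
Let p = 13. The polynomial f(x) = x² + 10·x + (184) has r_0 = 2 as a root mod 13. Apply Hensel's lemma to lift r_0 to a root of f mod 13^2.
r_1 = 132 (mod 169)

Hensel: r_{i+1} = r_i − f(r_i)·(f′(r_i))^{-1} mod 13^{i+2}, f′(x) = 2x + 10. Iterate:
  r_0 = 2 (mod 13)
  r_1 = 132 (mod 169)
Final: r = 132 satisfies f(r) ≡ 0 mod 13^2.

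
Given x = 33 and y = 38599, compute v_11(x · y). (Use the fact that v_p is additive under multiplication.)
v_11(1273767) = 4

v_p(x) = 1 (factor: 33 = 11^1 · 3); v_p(y) = 3 (factor: 38599 = 11^3 · 29). Additivity: v_p(xy) = v_p(x) + v_p(y) = 1 + 3 = 4. (Direct check: xy = 1273767 = 11^4 · (87).)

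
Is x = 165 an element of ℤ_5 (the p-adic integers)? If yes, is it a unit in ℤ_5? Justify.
x ∈ ℤ_5 but not a unit; v_5(x) = 1 > 0

ℤ_5 = {x ∈ ℚ_5 : v_5(x) ≥ 0} and ℤ_5^× = {x ∈ ℤ_5 : v_5(x) = 0}. Here v_5(165) = v_5(num) − v_5(den) = 1; compare against these criteria.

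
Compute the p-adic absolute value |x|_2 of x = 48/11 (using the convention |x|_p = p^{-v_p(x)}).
|48/11|_2 = 1/16

Step 1 — compute v_2(x) by factoring powers of 2 out of the numerator and denominator: v_2(48/11) = 4. Step 2 — apply |x|_p = p^{-v_p(x)} = 2^{-4} = 1/16.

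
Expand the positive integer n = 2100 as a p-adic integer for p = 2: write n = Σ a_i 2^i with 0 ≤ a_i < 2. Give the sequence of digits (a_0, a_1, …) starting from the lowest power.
(a_0, a_1, …) = (0, 0, 1, 0, 1, 1, 0, 0, 0, 0, 0, 1)

Repeated division by 2 gives the digits low-to-high: 2100 = 1·2^2 + 1·2^4 + 1·2^5 + 1·2^11. Digit sequence: (0, 0, 1, 0, 1, 1, 0, 0, 0, 0, 0, 1).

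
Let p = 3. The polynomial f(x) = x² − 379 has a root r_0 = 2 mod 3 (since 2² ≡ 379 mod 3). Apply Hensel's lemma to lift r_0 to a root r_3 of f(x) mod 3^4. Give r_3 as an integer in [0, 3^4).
r_3 = 53 (mod 81)

Hensel's recurrence: r_{i+1} = r_i − f(r_i)·(f′(r_i))^{-1} mod 3^{i+2}, with f′(x) = 2x. Iterate:
  r_0 = 2 (mod 3)
  r_1 = 8 (mod 9)
  r_2 = 26 (mod 27)
  r_3 = 53 (mod 81)
Final: r_3 = 53, and one checks f(r_3) ≡ 0 mod 3^4.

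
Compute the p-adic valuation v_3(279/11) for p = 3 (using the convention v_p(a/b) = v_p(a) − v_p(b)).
v_3(279/11) = 2

Factor powers of 3 from the numerator and denominator of the reduced fraction: 279 = 3^2 · 31 and 11 = 3^0 · 11. Apply v_p(a/b) = v_p(a) − v_p(b): v_3(279/11) = 2 − 0 = 2.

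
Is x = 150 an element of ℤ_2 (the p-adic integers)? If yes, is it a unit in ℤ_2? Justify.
x ∈ ℤ_2 but not a unit; v_2(x) = 1 > 0

ℤ_2 = {x ∈ ℚ_2 : v_2(x) ≥ 0} and ℤ_2^× = {x ∈ ℤ_2 : v_2(x) = 0}. Here v_2(150) = v_2(num) − v_2(den) = 1; compare against these criteria.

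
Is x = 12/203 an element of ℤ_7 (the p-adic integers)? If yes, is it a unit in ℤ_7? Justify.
x ∉ ℤ_7 (v_7(x) = -1 < 0)

ℤ_7 = {x ∈ ℚ_7 : v_7(x) ≥ 0} and ℤ_7^× = {x ∈ ℤ_7 : v_7(x) = 0}. Here v_7(12/203) = v_7(num) − v_7(den) = -1; compare against these criteria.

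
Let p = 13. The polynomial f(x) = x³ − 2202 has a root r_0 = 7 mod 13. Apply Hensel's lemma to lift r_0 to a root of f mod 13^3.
r_2 = 1021 (mod 2197)

Hensel: r_{i+1} = r_i − f(r_i)/f′(r_i) mod 13^{i+2}, where f′(x) = 3x². Iterate:
  r_0 = 7 (mod 13)
  r_1 = 7 (mod 169)
  r_2 = 1021 (mod 2197)
Final: r = 1021 with f(r) ≡ 0 mod 13^3.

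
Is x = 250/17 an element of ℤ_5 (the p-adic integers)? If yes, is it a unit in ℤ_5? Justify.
x ∈ ℤ_5 but not a unit; v_5(x) = 3 > 0

ℤ_5 = {x ∈ ℚ_5 : v_5(x) ≥ 0} and ℤ_5^× = {x ∈ ℤ_5 : v_5(x) = 0}. Here v_5(250/17) = v_5(num) − v_5(den) = 3; compare against these criteria.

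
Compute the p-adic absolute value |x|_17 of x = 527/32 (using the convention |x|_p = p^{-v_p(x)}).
|527/32|_17 = 1/17

Step 1 — compute v_17(x) by factoring powers of 17 out of the numerator and denominator: v_17(527/32) = 1. Step 2 — apply |x|_p = p^{-v_p(x)} = 17^{-1} = 1/17.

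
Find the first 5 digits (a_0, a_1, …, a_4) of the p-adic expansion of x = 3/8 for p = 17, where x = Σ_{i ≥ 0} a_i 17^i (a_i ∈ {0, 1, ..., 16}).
(a_0, …, a_4) = (11, 10, 10, 10, 10)

v_17(3/8) = 0 (numerator and denominator both coprime to 17), so x ∈ ℤ_17^×. Compute digits iteratively via a_i = x_i mod 17, x_{i+1} = (x_i − a_i)/17, with x_0 = x:
  x_0 = 3/8;  a_0 = 11;  x_1 = (x_0 − 11)/17 = -5/8
  x_1 = -5/8;  a_1 = 10;  x_2 = (x_1 − 10)/17 = -5/8
  x_2 = -5/8;  a_2 = 10;  x_3 = (x_2 − 10)/17 = -5/8
  x_3 = -5/8;  a_3 = 10;  x_4 = (x_3 − 10)/17 = -5/8
  x_4 = -5/8;  a_4 = 10;  x_5 = (x_4 − 10)/17 = -5/8
Digits: (11, 10, 10, 10, 10).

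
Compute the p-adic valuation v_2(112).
v_2(112) = 4

v_2(n) is the largest exponent k such that 2^k divides n. Factor out: 112 = 2^4 · 7. (Sign doesn't affect v_p.) So v_2(112) = 4.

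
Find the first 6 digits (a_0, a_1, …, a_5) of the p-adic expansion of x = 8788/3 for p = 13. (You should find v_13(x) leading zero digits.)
(a_0, …, a_5) = (0, 0, 0, 10, 8, 8)

v_13(8788/3) = 3, so a_0 = ... = a_2 = 0. Factor out: x = 13^3 · u with u = 4/3 a unit in ℤ_13. Expand u iteratively via a_{v+i} = u_i mod 13, u_{i+1} = (u_i − a_{v+i})/13:
  u_0 = 4/3;  a_3 = 10;  u_1 = (u_0 − 10)/13 = -2/3
  u_1 = -2/3;  a_4 = 8;  u_2 = (u_1 − 8)/13 = -2/3
  u_2 = -2/3;  a_5 = 8;  u_3 = (u_2 − 8)/13 = -2/3
Digits: (0, 0, 0, 10, 8, 8).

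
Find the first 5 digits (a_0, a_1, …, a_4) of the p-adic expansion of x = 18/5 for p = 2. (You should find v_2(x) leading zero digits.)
(a_0, …, a_4) = (0, 1, 0, 1, 0)

v_2(18/5) = 1, so a_0 = ... = a_0 = 0. Factor out: x = 2^1 · u with u = 9/5 a unit in ℤ_2. Expand u iteratively via a_{v+i} = u_i mod 2, u_{i+1} = (u_i − a_{v+i})/2:
  u_0 = 9/5;  a_1 = 1;  u_1 = (u_0 − 1)/2 = 2/5
  u_1 = 2/5;  a_2 = 0;  u_2 = (u_1 − 0)/2 = 1/5
  u_2 = 1/5;  a_3 = 1;  u_3 = (u_2 − 1)/2 = -2/5
  u_3 = -2/5;  a_4 = 0;  u_4 = (u_3 − 0)/2 = -1/5
Digits: (0, 1, 0, 1, 0).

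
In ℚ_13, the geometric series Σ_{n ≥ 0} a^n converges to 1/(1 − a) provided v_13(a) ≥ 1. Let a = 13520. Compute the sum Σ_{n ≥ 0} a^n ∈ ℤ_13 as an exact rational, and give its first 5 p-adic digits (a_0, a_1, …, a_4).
Σ a^n = 1/(1 − a) = -1/13519;  first 5 digits = (1, 0, 2, 6, 4)

v_13(a) = 2 ≥ 1, so the series converges in ℤ_13 to 1/(1 − a) = 1/(1 − 13520) = -1/13519. Expand this rational in ℤ_13: compute digits iteratively via d_i = x_i mod 13, x_{i+1} = (x_i − d_i)/13. The first 5 digits are (1, 0, 2, 6, 4).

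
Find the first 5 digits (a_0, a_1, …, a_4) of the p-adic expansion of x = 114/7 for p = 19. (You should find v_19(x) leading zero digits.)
(a_0, …, a_4) = (0, 9, 5, 16, 10)

v_19(114/7) = 1, so a_0 = ... = a_0 = 0. Factor out: x = 19^1 · u with u = 6/7 a unit in ℤ_19. Expand u iteratively via a_{v+i} = u_i mod 19, u_{i+1} = (u_i − a_{v+i})/19:
  u_0 = 6/7;  a_1 = 9;  u_1 = (u_0 − 9)/19 = -3/7
  u_1 = -3/7;  a_2 = 5;  u_2 = (u_1 − 5)/19 = -2/7
  u_2 = -2/7;  a_3 = 16;  u_3 = (u_2 − 16)/19 = -6/7
  u_3 = -6/7;  a_4 = 10;  u_4 = (u_3 − 10)/19 = -4/7
Digits: (0, 9, 5, 16, 10).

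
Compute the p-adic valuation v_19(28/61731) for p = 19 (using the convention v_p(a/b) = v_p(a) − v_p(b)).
v_19(28/61731) = -3

Factor powers of 19 from the numerator and denominator of the reduced fraction: 28 = 19^0 · 28 and 61731 = 19^3 · 9. Apply v_p(a/b) = v_p(a) − v_p(b): v_19(28/61731) = 0 − 3 = -3.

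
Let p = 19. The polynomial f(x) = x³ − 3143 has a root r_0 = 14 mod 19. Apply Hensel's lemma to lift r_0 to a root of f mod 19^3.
r_2 = 3586 (mod 6859)

Hensel: r_{i+1} = r_i − f(r_i)/f′(r_i) mod 19^{i+2}, where f′(x) = 3x². Iterate:
  r_0 = 14 (mod 19)
  r_1 = 337 (mod 361)
  r_2 = 3586 (mod 6859)
Final: r = 3586 with f(r) ≡ 0 mod 19^3.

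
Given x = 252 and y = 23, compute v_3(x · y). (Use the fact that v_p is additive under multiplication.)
v_3(5796) = 2

v_p(x) = 2 (factor: 252 = 3^2 · 28); v_p(y) = 0 (factor: 23 = 3^0 · 23). Additivity: v_p(xy) = v_p(x) + v_p(y) = 2 + 0 = 2. (Direct check: xy = 5796 = 3^2 · (644).)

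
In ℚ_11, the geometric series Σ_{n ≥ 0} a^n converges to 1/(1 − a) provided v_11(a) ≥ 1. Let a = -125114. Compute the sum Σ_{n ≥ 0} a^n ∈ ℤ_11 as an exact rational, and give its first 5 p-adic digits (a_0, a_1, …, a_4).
Σ a^n = 1/(1 − a) = 1/125115;  first 5 digits = (1, 0, 0, 5, 2)

v_11(a) = 3 ≥ 1, so the series converges in ℤ_11 to 1/(1 − a) = 1/(1 − (-125114)) = 1/125115. Expand this rational in ℤ_11: compute digits iteratively via d_i = x_i mod 11, x_{i+1} = (x_i − d_i)/11. The first 5 digits are (1, 0, 0, 5, 2).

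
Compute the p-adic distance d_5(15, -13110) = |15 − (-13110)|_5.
d_5(15, -13110) = 1/625

Step 1 — x − y = 15 − (-13110) = 13125. Step 2 — v_5(13125) = 4 (factor: 13125 = (5^4 · 21); the sign does not affect v_p). Step 3 — |x − y|_5 = 5^{-4} = 1/625.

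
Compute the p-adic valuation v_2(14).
v_2(14) = 1

v_2(n) is the largest exponent k such that 2^k divides n. Factor out: 14 = 2^1 · 7. (Sign doesn't affect v_p.) So v_2(14) = 1.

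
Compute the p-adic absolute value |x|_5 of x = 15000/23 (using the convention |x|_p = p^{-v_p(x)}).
|15000/23|_5 = 1/625

Step 1 — compute v_5(x) by factoring powers of 5 out of the numerator and denominator: v_5(15000/23) = 4. Step 2 — apply |x|_p = p^{-v_p(x)} = 5^{-4} = 1/625.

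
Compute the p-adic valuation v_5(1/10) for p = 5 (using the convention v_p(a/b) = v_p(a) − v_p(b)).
v_5(1/10) = -1

Factor powers of 5 from the numerator and denominator of the reduced fraction: 1 = 5^0 · 1 and 10 = 5^1 · 2. Apply v_p(a/b) = v_p(a) − v_p(b): v_5(1/10) = 0 − 1 = -1.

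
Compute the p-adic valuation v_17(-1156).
v_17(-1156) = 2

v_17(n) is the largest exponent k such that 17^k divides n. Factor out: -1156 = -17^2 · 4. (Sign doesn't affect v_p.) So v_17(-1156) = 2.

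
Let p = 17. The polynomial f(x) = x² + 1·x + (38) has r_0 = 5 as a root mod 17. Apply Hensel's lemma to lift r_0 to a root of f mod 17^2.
r_1 = 209 (mod 289)

Hensel: r_{i+1} = r_i − f(r_i)·(f′(r_i))^{-1} mod 17^{i+2}, f′(x) = 2x + 1. Iterate:
  r_0 = 5 (mod 17)
  r_1 = 209 (mod 289)
Final: r = 209 satisfies f(r) ≡ 0 mod 17^2.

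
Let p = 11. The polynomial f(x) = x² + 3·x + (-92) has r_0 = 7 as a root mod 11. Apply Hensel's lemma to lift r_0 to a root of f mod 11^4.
r_3 = 9368 (mod 14641)

Hensel: r_{i+1} = r_i − f(r_i)·(f′(r_i))^{-1} mod 11^{i+2}, f′(x) = 2x + 3. Iterate:
  r_0 = 7 (mod 11)
  r_1 = 51 (mod 121)
  r_2 = 51 (mod 1331)
  r_3 = 9368 (mod 14641)
Final: r = 9368 satisfies f(r) ≡ 0 mod 11^4.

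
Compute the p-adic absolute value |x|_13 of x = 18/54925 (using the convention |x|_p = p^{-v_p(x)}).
|18/54925|_13 = 2197

Step 1 — compute v_13(x) by factoring powers of 13 out of the numerator and denominator: v_13(18/54925) = -3. Step 2 — apply |x|_p = p^{-v_p(x)} = 13^{3} = 2197.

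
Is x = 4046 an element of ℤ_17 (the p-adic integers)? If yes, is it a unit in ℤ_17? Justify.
x ∈ ℤ_17 but not a unit; v_17(x) = 2 > 0

ℤ_17 = {x ∈ ℚ_17 : v_17(x) ≥ 0} and ℤ_17^× = {x ∈ ℤ_17 : v_17(x) = 0}. Here v_17(4046) = v_17(num) − v_17(den) = 2; compare against these criteria.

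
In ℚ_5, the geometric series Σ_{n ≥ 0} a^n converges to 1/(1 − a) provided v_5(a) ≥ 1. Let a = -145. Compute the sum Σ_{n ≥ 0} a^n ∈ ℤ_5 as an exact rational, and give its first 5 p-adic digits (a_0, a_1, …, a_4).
Σ a^n = 1/(1 − a) = 1/146;  first 5 digits = (1, 1, 0, 3, 1)

v_5(a) = 1 ≥ 1, so the series converges in ℤ_5 to 1/(1 − a) = 1/(1 − (-145)) = 1/146. Expand this rational in ℤ_5: compute digits iteratively via d_i = x_i mod 5, x_{i+1} = (x_i − d_i)/5. The first 5 digits are (1, 1, 0, 3, 1).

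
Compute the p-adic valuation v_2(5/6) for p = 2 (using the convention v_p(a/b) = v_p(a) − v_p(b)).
v_2(5/6) = -1

Factor powers of 2 from the numerator and denominator of the reduced fraction: 5 = 2^0 · 5 and 6 = 2^1 · 3. Apply v_p(a/b) = v_p(a) − v_p(b): v_2(5/6) = 0 − 1 = -1.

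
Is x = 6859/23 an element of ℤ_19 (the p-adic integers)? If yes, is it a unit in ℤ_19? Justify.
x ∈ ℤ_19 but not a unit; v_19(x) = 3 > 0

ℤ_19 = {x ∈ ℚ_19 : v_19(x) ≥ 0} and ℤ_19^× = {x ∈ ℤ_19 : v_19(x) = 0}. Here v_19(6859/23) = v_19(num) − v_19(den) = 3; compare against these criteria.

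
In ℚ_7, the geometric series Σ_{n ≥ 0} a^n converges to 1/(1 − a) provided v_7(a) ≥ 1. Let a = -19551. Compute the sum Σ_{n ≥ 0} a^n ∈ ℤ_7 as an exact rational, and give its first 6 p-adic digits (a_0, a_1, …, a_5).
Σ a^n = 1/(1 − a) = 1/19552;  first 6 digits = (1, 0, 0, 6, 5, 5)

v_7(a) = 3 ≥ 1, so the series converges in ℤ_7 to 1/(1 − a) = 1/(1 − (-19551)) = 1/19552. Expand this rational in ℤ_7: compute digits iteratively via d_i = x_i mod 7, x_{i+1} = (x_i − d_i)/7. The first 6 digits are (1, 0, 0, 6, 5, 5).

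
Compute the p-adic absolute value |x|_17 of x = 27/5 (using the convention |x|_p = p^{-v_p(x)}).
|27/5|_17 = 1

Step 1 — compute v_17(x) by factoring powers of 17 out of the numerator and denominator: v_17(27/5) = 0. Step 2 — apply |x|_p = p^{-v_p(x)} = 17^{0} = 1.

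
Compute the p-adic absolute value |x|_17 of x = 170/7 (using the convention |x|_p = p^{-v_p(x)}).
|170/7|_17 = 1/17

Step 1 — compute v_17(x) by factoring powers of 17 out of the numerator and denominator: v_17(170/7) = 1. Step 2 — apply |x|_p = p^{-v_p(x)} = 17^{-1} = 1/17.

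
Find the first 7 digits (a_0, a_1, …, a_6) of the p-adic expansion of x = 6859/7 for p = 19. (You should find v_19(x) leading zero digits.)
(a_0, …, a_6) = (0, 0, 0, 11, 13, 2, 8)

v_19(6859/7) = 3, so a_0 = ... = a_2 = 0. Factor out: x = 19^3 · u with u = 1/7 a unit in ℤ_19. Expand u iteratively via a_{v+i} = u_i mod 19, u_{i+1} = (u_i − a_{v+i})/19:
  u_0 = 1/7;  a_3 = 11;  u_1 = (u_0 − 11)/19 = -4/7
  u_1 = -4/7;  a_4 = 13;  u_2 = (u_1 − 13)/19 = -5/7
  u_2 = -5/7;  a_5 = 2;  u_3 = (u_2 − 2)/19 = -1/7
  u_3 = -1/7;  a_6 = 8;  u_4 = (u_3 − 8)/19 = -3/7
Digits: (0, 0, 0, 11, 13, 2, 8).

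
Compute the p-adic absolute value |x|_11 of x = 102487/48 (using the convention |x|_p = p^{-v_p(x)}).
|102487/48|_11 = 1/14641

Step 1 — compute v_11(x) by factoring powers of 11 out of the numerator and denominator: v_11(102487/48) = 4. Step 2 — apply |x|_p = p^{-v_p(x)} = 11^{-4} = 1/14641.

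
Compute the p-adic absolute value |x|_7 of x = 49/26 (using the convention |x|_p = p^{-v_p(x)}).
|49/26|_7 = 1/49

Step 1 — compute v_7(x) by factoring powers of 7 out of the numerator and denominator: v_7(49/26) = 2. Step 2 — apply |x|_p = p^{-v_p(x)} = 7^{-2} = 1/49.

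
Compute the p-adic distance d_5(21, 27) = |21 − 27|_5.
d_5(21, 27) = 1

Step 1 — x − y = 21 − 27 = -6. Step 2 — v_5(-6) = 0 (factor: -6 = −(5^0 · 6); the sign does not affect v_p). Step 3 — |x − y|_5 = 5^{0} = 1.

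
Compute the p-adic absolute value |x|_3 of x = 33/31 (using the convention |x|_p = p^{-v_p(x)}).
|33/31|_3 = 1/3

Step 1 — compute v_3(x) by factoring powers of 3 out of the numerator and denominator: v_3(33/31) = 1. Step 2 — apply |x|_p = p^{-v_p(x)} = 3^{-1} = 1/3.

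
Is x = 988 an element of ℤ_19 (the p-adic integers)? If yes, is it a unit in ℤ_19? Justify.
x ∈ ℤ_19 but not a unit; v_19(x) = 1 > 0

ℤ_19 = {x ∈ ℚ_19 : v_19(x) ≥ 0} and ℤ_19^× = {x ∈ ℤ_19 : v_19(x) = 0}. Here v_19(988) = v_19(num) − v_19(den) = 1; compare against these criteria.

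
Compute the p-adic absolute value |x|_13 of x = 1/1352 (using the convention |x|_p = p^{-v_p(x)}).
|1/1352|_13 = 169

Step 1 — compute v_13(x) by factoring powers of 13 out of the numerator and denominator: v_13(1/1352) = -2. Step 2 — apply |x|_p = p^{-v_p(x)} = 13^{2} = 169.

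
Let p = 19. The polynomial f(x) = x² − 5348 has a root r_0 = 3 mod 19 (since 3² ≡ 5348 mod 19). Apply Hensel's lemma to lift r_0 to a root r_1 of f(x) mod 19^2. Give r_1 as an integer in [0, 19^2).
r_1 = 231 (mod 361)

Hensel's recurrence: r_{i+1} = r_i − f(r_i)·(f′(r_i))^{-1} mod 19^{i+2}, with f′(x) = 2x. Iterate:
  r_0 = 3 (mod 19)
  r_1 = 231 (mod 361)
Final: r_1 = 231, and one checks f(r_1) ≡ 0 mod 19^2.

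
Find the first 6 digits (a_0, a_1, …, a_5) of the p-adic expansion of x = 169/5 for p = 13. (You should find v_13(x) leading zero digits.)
(a_0, …, a_5) = (0, 0, 8, 2, 5, 10)

v_13(169/5) = 2, so a_0 = ... = a_1 = 0. Factor out: x = 13^2 · u with u = 1/5 a unit in ℤ_13. Expand u iteratively via a_{v+i} = u_i mod 13, u_{i+1} = (u_i − a_{v+i})/13:
  u_0 = 1/5;  a_2 = 8;  u_1 = (u_0 − 8)/13 = -3/5
  u_1 = -3/5;  a_3 = 2;  u_2 = (u_1 − 2)/13 = -1/5
  u_2 = -1/5;  a_4 = 5;  u_3 = (u_2 − 5)/13 = -2/5
  u_3 = -2/5;  a_5 = 10;  u_4 = (u_3 − 10)/13 = -4/5
Digits: (0, 0, 8, 2, 5, 10).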